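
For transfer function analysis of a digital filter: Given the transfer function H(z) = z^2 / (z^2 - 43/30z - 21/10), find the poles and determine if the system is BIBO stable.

Poles are roots of the denominator: z^2 - 43/30z - 21/10 = 0.
Quadratic formula: z = [-(-43/30) +/- sqrt((-43/30)^2 - 4*(-21/10))] / 2
Discriminant = 1849/900 + 42/5 = 9409/900; sqrt = 97/30.
z = (43/30 +/- 97/30) / 2 => z = 7/3 or z = -9/10.
|p1| = 7/3, |p2| = 9/10.
For BIBO stability, all poles must lie inside the unit circle (|p| < 1).
System is UNSTABLE since at least one |p| >= 1.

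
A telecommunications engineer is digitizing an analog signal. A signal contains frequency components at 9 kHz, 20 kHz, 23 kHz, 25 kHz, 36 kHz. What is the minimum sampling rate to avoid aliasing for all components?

The highest frequency component is f_max = 36 kHz.
Nyquist rate = 2 * f_max = 2 * 36 kHz = 72 kHz.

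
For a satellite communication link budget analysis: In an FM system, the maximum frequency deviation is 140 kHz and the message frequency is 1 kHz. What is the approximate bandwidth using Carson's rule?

Carson's rule: BW = 2*(delta_f + f_m)
= 2*(140 + 1) kHz = 282 kHz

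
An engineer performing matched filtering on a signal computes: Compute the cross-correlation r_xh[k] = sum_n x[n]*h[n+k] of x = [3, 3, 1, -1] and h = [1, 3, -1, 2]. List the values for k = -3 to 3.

Both sequences indexed from 0 and zero outside their support.
Lags with overlap: k = -3 to 3.
  r_xh[-3] = x[3]*h[0] = -1
  r_xh[-2] = x[2]*h[0] + x[3]*h[1] = -2
  r_xh[-1] = x[1]*h[0] + x[2]*h[1] + x[3]*h[2] = 7
  r_xh[0] = x[0]*h[0] + x[1]*h[1] + x[2]*h[2] + x[3]*h[3] = 9
  r_xh[1] = x[0]*h[1] + x[1]*h[2] + x[2]*h[3] = 8
  r_xh[2] = x[0]*h[2] + x[1]*h[3] = 3
  r_xh[3] = x[0]*h[3] = 6
r_xh = [-1, -2, 7, 9, 8, 3, 6] (for k = -3, ..., 3)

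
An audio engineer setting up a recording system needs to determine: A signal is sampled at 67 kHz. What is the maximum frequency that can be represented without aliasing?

The maximum frequency that can be represented without aliasing
is the Nyquist frequency: f_max = f_s / 2 = 67 kHz / 2 = 67/2 kHz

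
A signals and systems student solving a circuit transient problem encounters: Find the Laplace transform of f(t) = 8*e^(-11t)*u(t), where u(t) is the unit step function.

Standard Laplace transform pair:
e^(-at)*u(t) <-> 1/(s+a)
With a = 11: L{8*e^(-11t)*u(t)} = 8/(s+11), ROC: Re(s) > -11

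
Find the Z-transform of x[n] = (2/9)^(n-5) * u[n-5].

Time-shifting property: if X(z) = Z{x[n]}, then Z{x[n-d]} = z^(-d) * X(z)
X(z) = z/(z - 2/9) for x[n] = (2/9)^n * u[n]
Z{x[n-5]} = z^(-5) * z/(z - 2/9) = z^(-4)/(z - 2/9)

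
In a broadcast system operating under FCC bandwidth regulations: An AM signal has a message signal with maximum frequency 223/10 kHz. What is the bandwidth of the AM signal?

In AM (double-sideband), the bandwidth is twice the message frequency.
BW = 2 * f_m = 2 * 223/10 kHz = 223/5 kHz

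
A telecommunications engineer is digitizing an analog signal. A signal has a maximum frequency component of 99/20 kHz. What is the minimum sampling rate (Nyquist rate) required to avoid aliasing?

By the Nyquist-Shannon sampling theorem,
the minimum sampling rate (Nyquist rate) must be at least 2 * f_max.
Nyquist rate = 2 * 99/20 kHz = 99/10 kHz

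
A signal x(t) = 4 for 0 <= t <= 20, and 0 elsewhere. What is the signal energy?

Energy = integral of |x(t)|^2 dt over the signal duration
= 4^2 * 20 = 16 * 20 = 320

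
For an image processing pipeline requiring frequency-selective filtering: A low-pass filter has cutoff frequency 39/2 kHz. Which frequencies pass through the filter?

A low-pass filter passes all frequencies below the cutoff frequency 39/2 kHz and attenuates higher frequencies.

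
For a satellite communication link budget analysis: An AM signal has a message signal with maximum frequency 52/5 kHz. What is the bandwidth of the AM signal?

In AM (double-sideband), the bandwidth is twice the message frequency.
BW = 2 * f_m = 2 * 52/5 kHz = 104/5 kHz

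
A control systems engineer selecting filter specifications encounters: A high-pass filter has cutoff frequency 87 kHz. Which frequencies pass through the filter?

A high-pass filter passes all frequencies above the cutoff frequency 87 kHz and attenuates lower frequencies.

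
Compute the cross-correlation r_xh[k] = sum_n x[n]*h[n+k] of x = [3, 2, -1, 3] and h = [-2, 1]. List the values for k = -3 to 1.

Both sequences indexed from 0 and zero outside their support.
Lags with overlap: k = -3 to 1.
  r_xh[-3] = x[3]*h[0] = -6
  r_xh[-2] = x[2]*h[0] + x[3]*h[1] = 5
  r_xh[-1] = x[1]*h[0] + x[2]*h[1] = -5
  r_xh[0] = x[0]*h[0] + x[1]*h[1] = -4
  r_xh[1] = x[0]*h[1] = 3
r_xh = [-6, 5, -5, -4, 3] (for k = -3, ..., 1)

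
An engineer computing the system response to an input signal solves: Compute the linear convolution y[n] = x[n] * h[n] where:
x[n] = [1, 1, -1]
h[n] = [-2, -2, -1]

y[n] = sum_k x[k]*h[n-k]. Output length = len(x) + len(h) - 1 = 3 + 3 - 1 = 5.
y[0] = 1*-2 = -2
y[1] = 1*-2 + 1*-2 = -4
y[2] = -1*-2 + 1*-2 + 1*-1 = -1
y[3] = -1*-2 + 1*-1 = 1
y[4] = -1*-1 = 1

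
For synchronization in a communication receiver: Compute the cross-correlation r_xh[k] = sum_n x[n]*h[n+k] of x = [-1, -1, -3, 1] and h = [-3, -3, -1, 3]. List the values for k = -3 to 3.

Both sequences indexed from 0 and zero outside their support.
Lags with overlap: k = -3 to 3.
  r_xh[-3] = x[3]*h[0] = -3
  r_xh[-2] = x[2]*h[0] + x[3]*h[1] = 6
  r_xh[-1] = x[1]*h[0] + x[2]*h[1] + x[3]*h[2] = 11
  r_xh[0] = x[0]*h[0] + x[1]*h[1] + x[2]*h[2] + x[3]*h[3] = 12
  r_xh[1] = x[0]*h[1] + x[1]*h[2] + x[2]*h[3] = -5
  r_xh[2] = x[0]*h[2] + x[1]*h[3] = -2
  r_xh[3] = x[0]*h[3] = -3
r_xh = [-3, 6, 11, 12, -5, -2, -3] (for k = -3, ..., 3)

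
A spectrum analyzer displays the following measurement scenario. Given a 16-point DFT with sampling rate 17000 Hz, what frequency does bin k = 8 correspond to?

The frequency of DFT bin k is: f_k = k * f_s / N
f_8 = 8 * 17000 / 16 = 8500 Hz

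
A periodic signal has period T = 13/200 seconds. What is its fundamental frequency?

The fundamental frequency is the reciprocal of the period.
f = 1/T = 1/(13/200) = 200/13 Hz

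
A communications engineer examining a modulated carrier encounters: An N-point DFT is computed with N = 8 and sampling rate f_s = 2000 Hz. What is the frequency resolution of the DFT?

DFT frequency resolution = f_s / N
= 2000 / 8 = 250 Hz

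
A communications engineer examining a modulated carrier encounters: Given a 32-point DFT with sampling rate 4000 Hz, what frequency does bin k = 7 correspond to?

The frequency of DFT bin k is: f_k = k * f_s / N
f_7 = 7 * 4000 / 32 = 875 Hz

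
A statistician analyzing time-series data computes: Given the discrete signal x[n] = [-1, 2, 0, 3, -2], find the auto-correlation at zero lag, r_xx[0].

The auto-correlation at zero lag r_xx[0] equals the signal energy.
r_xx[0] = sum of x[n]^2 = (-1)^2 + 2^2 + 0^2 + 3^2 + (-2)^2
= 1 + 4 + 0 + 9 + 4 = 18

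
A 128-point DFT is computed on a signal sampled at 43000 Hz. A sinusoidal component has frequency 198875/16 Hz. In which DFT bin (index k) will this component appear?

DFT frequency resolution = f_s/N = 43000/128 = 5375/16 Hz
Bin index k = f_signal / resolution = 198875/16 / 5375/16 = 37
The signal frequency 198875/16 Hz falls in DFT bin k = 37.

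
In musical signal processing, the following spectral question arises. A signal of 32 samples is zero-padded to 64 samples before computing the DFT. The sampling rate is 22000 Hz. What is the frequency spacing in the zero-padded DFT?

Original DFT: N = 32, resolution = f_s/N = 22000/32 = 1375/2 Hz
Zero-padded DFT: N = 64, resolution = f_s/N = 22000/64 = 1375/4 Hz
Zero-padding interpolates the spectrum (finer frequency grid)
but does NOT improve the true spectral resolution (ability to resolve close frequencies).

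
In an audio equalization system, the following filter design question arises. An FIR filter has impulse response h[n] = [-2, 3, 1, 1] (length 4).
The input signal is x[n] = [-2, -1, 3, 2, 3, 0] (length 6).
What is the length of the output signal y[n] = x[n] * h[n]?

For linear convolution, the output length is:
len(y) = len(x) + len(h) - 1 = 6 + 4 - 1 = 9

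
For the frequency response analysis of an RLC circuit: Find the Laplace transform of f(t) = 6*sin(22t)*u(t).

Standard pair: sin(wt)*u(t) <-> w/(s^2+w^2)
With w = 22: L{6*sin(22t)*u(t)} = 132/(s^2+484)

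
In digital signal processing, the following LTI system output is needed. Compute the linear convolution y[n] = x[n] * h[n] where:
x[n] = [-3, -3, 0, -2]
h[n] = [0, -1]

y[n] = sum_k x[k]*h[n-k]. Output length = len(x) + len(h) - 1 = 4 + 2 - 1 = 5.
y[0] = -3*0 = 0
y[1] = -3*0 + -3*-1 = 3
y[2] = 0*0 + -3*-1 = 3
y[3] = -2*0 + 0*-1 = 0
y[4] = -2*-1 = 2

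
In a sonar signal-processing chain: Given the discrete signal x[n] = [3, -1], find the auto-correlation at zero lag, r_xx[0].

The auto-correlation at zero lag r_xx[0] equals the signal energy.
r_xx[0] = sum of x[n]^2 = 3^2 + (-1)^2
= 9 + 1 = 10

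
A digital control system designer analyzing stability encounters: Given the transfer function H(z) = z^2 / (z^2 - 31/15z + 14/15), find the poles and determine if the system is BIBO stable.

Poles are roots of the denominator: z^2 - 31/15z + 14/15 = 0.
Quadratic formula: z = [-(-31/15) +/- sqrt((-31/15)^2 - 4*(14/15))] / 2
Discriminant = 961/225 - 56/15 = 121/225; sqrt = 11/15.
z = (31/15 +/- 11/15) / 2 => z = 7/5 or z = 2/3.
|p1| = 7/5, |p2| = 2/3.
For BIBO stability, all poles must lie inside the unit circle (|p| < 1).
System is UNSTABLE since at least one |p| >= 1.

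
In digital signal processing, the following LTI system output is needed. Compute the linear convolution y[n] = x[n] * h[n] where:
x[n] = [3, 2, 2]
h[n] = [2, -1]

y[n] = sum_k x[k]*h[n-k]. Output length = len(x) + len(h) - 1 = 3 + 2 - 1 = 4.
y[0] = 3*2 = 6
y[1] = 2*2 + 3*-1 = 1
y[2] = 2*2 + 2*-1 = 2
y[3] = 2*-1 = -2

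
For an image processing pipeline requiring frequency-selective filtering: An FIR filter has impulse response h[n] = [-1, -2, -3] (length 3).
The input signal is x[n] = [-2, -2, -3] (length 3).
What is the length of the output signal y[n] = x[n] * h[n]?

For linear convolution, the output length is:
len(y) = len(x) + len(h) - 1 = 3 + 3 - 1 = 5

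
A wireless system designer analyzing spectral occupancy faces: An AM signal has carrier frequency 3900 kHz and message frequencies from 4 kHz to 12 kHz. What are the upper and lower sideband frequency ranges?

Upper sideband (USB) = fc + [fm_low, fm_high] = 3900 + [4, 12] = [3904, 3912] kHz
Lower sideband (LSB) = fc - [fm_high, fm_low] = 3900 - [12, 4] = [3888, 3896] kHz
Total occupied spectrum: 3888 kHz to 3912 kHz (plus carrier at 3900 kHz)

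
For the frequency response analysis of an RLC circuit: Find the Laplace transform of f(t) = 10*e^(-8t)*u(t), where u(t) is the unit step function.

Standard Laplace transform pair:
e^(-at)*u(t) <-> 1/(s+a)
With a = 8: L{10*e^(-8t)*u(t)} = 10/(s+8), ROC: Re(s) > -8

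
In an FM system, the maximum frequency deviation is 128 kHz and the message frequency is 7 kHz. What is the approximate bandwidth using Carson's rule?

Carson's rule: BW = 2*(delta_f + f_m)
= 2*(128 + 7) kHz = 270 kHz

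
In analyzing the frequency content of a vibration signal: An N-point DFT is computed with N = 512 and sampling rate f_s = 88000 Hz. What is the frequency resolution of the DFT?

DFT frequency resolution = f_s / N
= 88000 / 512 = 1375/8 Hz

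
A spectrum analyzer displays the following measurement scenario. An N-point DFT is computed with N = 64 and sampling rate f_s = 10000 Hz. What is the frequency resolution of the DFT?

DFT frequency resolution = f_s / N
= 10000 / 64 = 625/4 Hz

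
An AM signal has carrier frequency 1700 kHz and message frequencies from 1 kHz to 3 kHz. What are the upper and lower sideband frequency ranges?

Upper sideband (USB) = fc + [fm_low, fm_high] = 1700 + [1, 3] = [1701, 1703] kHz
Lower sideband (LSB) = fc - [fm_high, fm_low] = 1700 - [3, 1] = [1697, 1699] kHz
Total occupied spectrum: 1697 kHz to 1703 kHz (plus carrier at 1700 kHz)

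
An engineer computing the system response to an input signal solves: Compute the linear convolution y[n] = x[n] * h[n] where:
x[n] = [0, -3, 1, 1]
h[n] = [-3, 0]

y[n] = sum_k x[k]*h[n-k]. Output length = len(x) + len(h) - 1 = 4 + 2 - 1 = 5.
y[0] = 0*-3 = 0
y[1] = -3*-3 + 0*0 = 9
y[2] = 1*-3 + -3*0 = -3
y[3] = 1*-3 + 1*0 = -3
y[4] = 1*0 = 0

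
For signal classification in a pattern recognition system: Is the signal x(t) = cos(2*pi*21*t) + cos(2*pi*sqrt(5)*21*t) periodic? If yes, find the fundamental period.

f1 = 21 Hz, f2 = 21*sqrt(5) Hz
Ratio f2/f1 = sqrt(5), which is irrational.
Since the frequency ratio is irrational, no common period exists.
The signal is not periodic.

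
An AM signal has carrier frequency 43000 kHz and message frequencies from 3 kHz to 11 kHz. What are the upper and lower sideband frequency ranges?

Upper sideband (USB) = fc + [fm_low, fm_high] = 43000 + [3, 11] = [43003, 43011] kHz
Lower sideband (LSB) = fc - [fm_high, fm_low] = 43000 - [11, 3] = [42989, 42997] kHz
Total occupied spectrum: 42989 kHz to 43011 kHz (plus carrier at 43000 kHz)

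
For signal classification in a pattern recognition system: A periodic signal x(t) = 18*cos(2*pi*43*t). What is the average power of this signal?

Average power of A*cos(wt) is A^2/2.
P = 18^2 / 2 = 324/2 = 162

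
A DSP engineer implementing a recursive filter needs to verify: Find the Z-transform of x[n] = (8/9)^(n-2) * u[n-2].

Time-shifting property: if X(z) = Z{x[n]}, then Z{x[n-d]} = z^(-d) * X(z)
X(z) = z/(z - 8/9) for x[n] = (8/9)^n * u[n]
Z{x[n-2]} = z^(-2) * z/(z - 8/9) = z^(-1)/(z - 8/9)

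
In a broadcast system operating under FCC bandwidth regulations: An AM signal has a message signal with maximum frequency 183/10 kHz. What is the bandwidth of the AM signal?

In AM (double-sideband), the bandwidth is twice the message frequency.
BW = 2 * f_m = 2 * 183/10 kHz = 183/5 kHz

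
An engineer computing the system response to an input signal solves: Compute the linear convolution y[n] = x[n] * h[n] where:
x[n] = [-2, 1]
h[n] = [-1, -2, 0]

y[n] = sum_k x[k]*h[n-k]. Output length = len(x) + len(h) - 1 = 2 + 3 - 1 = 4.
y[0] = -2*-1 = 2
y[1] = 1*-1 + -2*-2 = 3
y[2] = 1*-2 + -2*0 = -2
y[3] = 1*0 = 0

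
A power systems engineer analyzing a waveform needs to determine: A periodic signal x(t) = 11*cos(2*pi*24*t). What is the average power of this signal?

Average power of A*cos(wt) is A^2/2.
P = 11^2 / 2 = 121/2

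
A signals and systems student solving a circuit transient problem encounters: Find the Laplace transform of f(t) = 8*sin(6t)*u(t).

Standard pair: sin(wt)*u(t) <-> w/(s^2+w^2)
With w = 6: L{8*sin(6t)*u(t)} = 48/(s^2+36)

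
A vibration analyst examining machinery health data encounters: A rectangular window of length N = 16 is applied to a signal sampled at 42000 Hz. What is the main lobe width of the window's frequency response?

For a rectangular window of length N,
the main lobe width in frequency is 2*f_s/N.
= 2*42000/16 = 5250 Hz
This determines the minimum frequency separation for resolving two sinusoids.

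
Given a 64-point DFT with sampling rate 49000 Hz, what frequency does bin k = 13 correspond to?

The frequency of DFT bin k is: f_k = k * f_s / N
f_13 = 13 * 49000 / 64 = 79625/8 Hz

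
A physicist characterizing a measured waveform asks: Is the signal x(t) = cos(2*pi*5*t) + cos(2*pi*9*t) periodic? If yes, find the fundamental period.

f1 = 5 Hz, f2 = 9 Hz
Period T1 = 1/5, T2 = 1/9
Ratio T1/T2 = 9/5, which is rational.
The signal is periodic with fundamental period T = 1/GCD(5,9) = 1 s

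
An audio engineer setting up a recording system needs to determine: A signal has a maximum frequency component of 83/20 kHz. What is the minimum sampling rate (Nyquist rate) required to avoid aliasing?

By the Nyquist-Shannon sampling theorem,
the minimum sampling rate (Nyquist rate) must be at least 2 * f_max.
Nyquist rate = 2 * 83/20 kHz = 83/10 kHz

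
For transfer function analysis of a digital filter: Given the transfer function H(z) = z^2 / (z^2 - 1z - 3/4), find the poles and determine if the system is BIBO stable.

Poles are roots of the denominator: z^2 - 1z - 3/4 = 0.
Quadratic formula: z = [-(-1) +/- sqrt((-1)^2 - 4*(-3/4))] / 2
Discriminant = 1 + 3 = 4; sqrt = 2.
z = (1 +/- 2) / 2 => z = 3/2 or z = -1/2.
|p1| = 3/2, |p2| = 1/2.
For BIBO stability, all poles must lie inside the unit circle (|p| < 1).
System is UNSTABLE since at least one |p| >= 1.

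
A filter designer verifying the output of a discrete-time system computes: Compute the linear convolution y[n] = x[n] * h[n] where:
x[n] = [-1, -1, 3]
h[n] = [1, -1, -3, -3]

y[n] = sum_k x[k]*h[n-k]. Output length = len(x) + len(h) - 1 = 3 + 4 - 1 = 6.
y[0] = -1*1 = -1
y[1] = -1*1 + -1*-1 = 0
y[2] = 3*1 + -1*-1 + -1*-3 = 7
y[3] = 3*-1 + -1*-3 + -1*-3 = 3
y[4] = 3*-3 + -1*-3 = -6
y[5] = 3*-3 = -9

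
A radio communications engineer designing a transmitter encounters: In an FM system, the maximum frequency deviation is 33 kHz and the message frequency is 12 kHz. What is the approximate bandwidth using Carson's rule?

Carson's rule: BW = 2*(delta_f + f_m)
= 2*(33 + 12) kHz = 90 kHz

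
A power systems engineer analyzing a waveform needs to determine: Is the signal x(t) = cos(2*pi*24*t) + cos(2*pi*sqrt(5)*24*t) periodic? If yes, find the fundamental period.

f1 = 24 Hz, f2 = 24*sqrt(5) Hz
Ratio f2/f1 = sqrt(5), which is irrational.
Since the frequency ratio is irrational, no common period exists.
The signal is not periodic.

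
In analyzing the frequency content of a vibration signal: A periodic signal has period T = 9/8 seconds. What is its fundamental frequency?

The fundamental frequency is the reciprocal of the period.
f = 1/T = 1/(9/8) = 8/9 Hz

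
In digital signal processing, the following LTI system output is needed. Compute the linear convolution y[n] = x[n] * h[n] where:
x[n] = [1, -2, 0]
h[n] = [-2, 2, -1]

y[n] = sum_k x[k]*h[n-k]. Output length = len(x) + len(h) - 1 = 3 + 3 - 1 = 5.
y[0] = 1*-2 = -2
y[1] = -2*-2 + 1*2 = 6
y[2] = 0*-2 + -2*2 + 1*-1 = -5
y[3] = 0*2 + -2*-1 = 2
y[4] = 0*-1 = 0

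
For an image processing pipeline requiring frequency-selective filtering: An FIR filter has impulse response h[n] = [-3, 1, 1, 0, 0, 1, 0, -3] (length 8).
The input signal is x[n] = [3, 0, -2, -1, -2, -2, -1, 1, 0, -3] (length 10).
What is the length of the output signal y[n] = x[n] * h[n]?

For linear convolution, the output length is:
len(y) = len(x) + len(h) - 1 = 10 + 8 - 1 = 17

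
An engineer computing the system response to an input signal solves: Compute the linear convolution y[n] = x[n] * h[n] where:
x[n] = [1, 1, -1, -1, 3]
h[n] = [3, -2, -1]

y[n] = sum_k x[k]*h[n-k]. Output length = len(x) + len(h) - 1 = 5 + 3 - 1 = 7.
y[0] = 1*3 = 3
y[1] = 1*3 + 1*-2 = 1
y[2] = -1*3 + 1*-2 + 1*-1 = -6
y[3] = -1*3 + -1*-2 + 1*-1 = -2
y[4] = 3*3 + -1*-2 + -1*-1 = 12
y[5] = 3*-2 + -1*-1 = -5
y[6] = 3*-1 = -3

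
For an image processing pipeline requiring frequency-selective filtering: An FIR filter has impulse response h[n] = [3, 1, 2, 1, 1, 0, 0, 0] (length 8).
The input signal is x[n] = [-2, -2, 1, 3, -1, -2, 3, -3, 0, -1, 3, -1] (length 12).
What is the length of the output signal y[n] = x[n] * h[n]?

For linear convolution, the output length is:
len(y) = len(x) + len(h) - 1 = 12 + 8 - 1 = 19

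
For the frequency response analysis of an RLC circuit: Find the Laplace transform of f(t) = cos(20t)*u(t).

Standard pair: cos(wt)*u(t) <-> s/(s^2+w^2)
With w = 20: L{cos(20t)*u(t)} = s/(s^2+400)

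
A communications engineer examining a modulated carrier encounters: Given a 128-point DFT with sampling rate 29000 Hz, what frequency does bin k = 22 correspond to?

The frequency of DFT bin k is: f_k = k * f_s / N
f_22 = 22 * 29000 / 128 = 39875/8 Hz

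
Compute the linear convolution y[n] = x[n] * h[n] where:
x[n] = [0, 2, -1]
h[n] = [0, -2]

y[n] = sum_k x[k]*h[n-k]. Output length = len(x) + len(h) - 1 = 3 + 2 - 1 = 4.
y[0] = 0*0 = 0
y[1] = 2*0 + 0*-2 = 0
y[2] = -1*0 + 2*-2 = -4
y[3] = -1*-2 = 2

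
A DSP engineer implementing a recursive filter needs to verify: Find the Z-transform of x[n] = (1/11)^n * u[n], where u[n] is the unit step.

The Z-transform of a^n * u[n] is z/(z-a) for |z| > |a|.
Here a = 1/11, so X(z) = z/(z - (1/11)) = 11z/(11z - 1)
ROC: |z| > 1/11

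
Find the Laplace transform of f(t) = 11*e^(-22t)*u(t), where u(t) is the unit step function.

Standard Laplace transform pair:
e^(-at)*u(t) <-> 1/(s+a)
With a = 22: L{11*e^(-22t)*u(t)} = 11/(s+22), ROC: Re(s) > -22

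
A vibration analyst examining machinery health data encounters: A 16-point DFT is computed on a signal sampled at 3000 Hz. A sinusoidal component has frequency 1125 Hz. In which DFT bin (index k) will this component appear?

DFT frequency resolution = f_s/N = 3000/16 = 375/2 Hz
Bin index k = f_signal / resolution = 1125 / 375/2 = 6
The signal frequency 1125 Hz falls in DFT bin k = 6.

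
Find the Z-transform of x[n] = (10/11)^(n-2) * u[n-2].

Time-shifting property: if X(z) = Z{x[n]}, then Z{x[n-d]} = z^(-d) * X(z)
X(z) = z/(z - 10/11) for x[n] = (10/11)^n * u[n]
Z{x[n-2]} = z^(-2) * z/(z - 10/11) = z^(-1)/(z - 10/11)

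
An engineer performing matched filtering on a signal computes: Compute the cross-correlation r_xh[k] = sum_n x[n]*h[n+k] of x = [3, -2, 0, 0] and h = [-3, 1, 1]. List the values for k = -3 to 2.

Both sequences indexed from 0 and zero outside their support.
Lags with overlap: k = -3 to 2.
  r_xh[-3] = x[3]*h[0] = 0
  r_xh[-2] = x[2]*h[0] + x[3]*h[1] = 0
  r_xh[-1] = x[1]*h[0] + x[2]*h[1] + x[3]*h[2] = 6
  r_xh[0] = x[0]*h[0] + x[1]*h[1] + x[2]*h[2] = -11
  r_xh[1] = x[0]*h[1] + x[1]*h[2] = 1
  r_xh[2] = x[0]*h[2] = 3
r_xh = [0, 0, 6, -11, 1, 3] (for k = -3, ..., 2)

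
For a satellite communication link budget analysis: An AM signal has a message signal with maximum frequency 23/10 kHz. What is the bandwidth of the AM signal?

In AM (double-sideband), the bandwidth is twice the message frequency.
BW = 2 * f_m = 2 * 23/10 kHz = 23/5 kHz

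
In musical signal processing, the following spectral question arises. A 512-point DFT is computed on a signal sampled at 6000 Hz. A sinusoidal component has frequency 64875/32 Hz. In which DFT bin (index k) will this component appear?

DFT frequency resolution = f_s/N = 6000/512 = 375/32 Hz
Bin index k = f_signal / resolution = 64875/32 / 375/32 = 173
The signal frequency 64875/32 Hz falls in DFT bin k = 173.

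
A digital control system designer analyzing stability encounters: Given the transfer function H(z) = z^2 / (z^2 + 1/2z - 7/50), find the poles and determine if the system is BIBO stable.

Poles are roots of the denominator: z^2 + 1/2z - 7/50 = 0.
Quadratic formula: z = [-(1/2) +/- sqrt((1/2)^2 - 4*(-7/50))] / 2
Discriminant = 1/4 + 14/25 = 81/100; sqrt = 9/10.
z = (-1/2 +/- 9/10) / 2 => z = 1/5 or z = -7/10.
|p1| = 7/10, |p2| = 1/5.
For BIBO stability, all poles must lie inside the unit circle (|p| < 1).
System is STABLE since both |p| < 1.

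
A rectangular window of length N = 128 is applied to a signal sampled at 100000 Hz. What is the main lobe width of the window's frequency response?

For a rectangular window of length N,
the main lobe width in frequency is 2*f_s/N.
= 2*100000/128 = 3125/2 Hz
This determines the minimum frequency separation for resolving two sinusoids.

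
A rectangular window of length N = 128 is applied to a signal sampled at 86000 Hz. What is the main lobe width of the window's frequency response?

For a rectangular window of length N,
the main lobe width in frequency is 2*f_s/N.
= 2*86000/128 = 5375/4 Hz
This determines the minimum frequency separation for resolving two sinusoids.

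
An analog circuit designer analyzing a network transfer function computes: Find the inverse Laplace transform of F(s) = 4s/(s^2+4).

Standard pair: s/(s^2+w^2) <-> cos(wt)*u(t)
With k=4, w=2: f(t) = 4*cos(2t)*u(t)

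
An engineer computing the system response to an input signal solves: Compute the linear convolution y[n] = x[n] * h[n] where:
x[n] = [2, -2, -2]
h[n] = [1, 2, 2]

y[n] = sum_k x[k]*h[n-k]. Output length = len(x) + len(h) - 1 = 3 + 3 - 1 = 5.
y[0] = 2*1 = 2
y[1] = -2*1 + 2*2 = 2
y[2] = -2*1 + -2*2 + 2*2 = -2
y[3] = -2*2 + -2*2 = -8
y[4] = -2*2 = -4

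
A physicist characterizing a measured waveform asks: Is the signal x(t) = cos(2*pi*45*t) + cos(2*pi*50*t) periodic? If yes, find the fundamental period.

f1 = 45 Hz, f2 = 50 Hz
Period T1 = 1/45, T2 = 1/50
Ratio T1/T2 = 50/45, which is rational.
The signal is periodic with fundamental period T = 1/GCD(45,50) = 1/5 s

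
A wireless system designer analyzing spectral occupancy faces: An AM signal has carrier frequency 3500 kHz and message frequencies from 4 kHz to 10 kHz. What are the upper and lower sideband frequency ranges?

Upper sideband (USB) = fc + [fm_low, fm_high] = 3500 + [4, 10] = [3504, 3510] kHz
Lower sideband (LSB) = fc - [fm_high, fm_low] = 3500 - [10, 4] = [3490, 3496] kHz
Total occupied spectrum: 3490 kHz to 3510 kHz (plus carrier at 3500 kHz)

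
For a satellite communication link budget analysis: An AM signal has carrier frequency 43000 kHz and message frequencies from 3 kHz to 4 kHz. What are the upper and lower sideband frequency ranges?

Upper sideband (USB) = fc + [fm_low, fm_high] = 43000 + [3, 4] = [43003, 43004] kHz
Lower sideband (LSB) = fc - [fm_high, fm_low] = 43000 - [4, 3] = [42996, 42997] kHz
Total occupied spectrum: 42996 kHz to 43004 kHz (plus carrier at 43000 kHz)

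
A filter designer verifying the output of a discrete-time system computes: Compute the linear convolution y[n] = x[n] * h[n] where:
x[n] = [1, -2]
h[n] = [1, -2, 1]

y[n] = sum_k x[k]*h[n-k]. Output length = len(x) + len(h) - 1 = 2 + 3 - 1 = 4.
y[0] = 1*1 = 1
y[1] = -2*1 + 1*-2 = -4
y[2] = -2*-2 + 1*1 = 5
y[3] = -2*1 = -2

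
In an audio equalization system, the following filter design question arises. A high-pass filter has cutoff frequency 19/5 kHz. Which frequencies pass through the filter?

A high-pass filter passes all frequencies above the cutoff frequency 19/5 kHz and attenuates lower frequencies.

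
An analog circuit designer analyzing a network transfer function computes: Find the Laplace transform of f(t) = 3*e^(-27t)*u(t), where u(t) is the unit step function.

Standard Laplace transform pair:
e^(-at)*u(t) <-> 1/(s+a)
With a = 27: L{3*e^(-27t)*u(t)} = 3/(s+27), ROC: Re(s) > -27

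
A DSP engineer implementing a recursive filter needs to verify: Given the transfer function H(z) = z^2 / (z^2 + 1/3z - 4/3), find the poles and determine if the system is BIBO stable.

Poles are roots of the denominator: z^2 + 1/3z - 4/3 = 0.
Quadratic formula: z = [-(1/3) +/- sqrt((1/3)^2 - 4*(-4/3))] / 2
Discriminant = 1/9 + 16/3 = 49/9; sqrt = 7/3.
z = (-1/3 +/- 7/3) / 2 => z = 1 or z = -4/3.
|p1| = 1, |p2| = 4/3.
For BIBO stability, all poles must lie inside the unit circle (|p| < 1).
System is UNSTABLE since at least one |p| >= 1.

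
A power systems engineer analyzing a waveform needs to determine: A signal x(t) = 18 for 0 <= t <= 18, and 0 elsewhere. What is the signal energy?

Energy = integral of |x(t)|^2 dt over the signal duration
= 18^2 * 18 = 324 * 18 = 5832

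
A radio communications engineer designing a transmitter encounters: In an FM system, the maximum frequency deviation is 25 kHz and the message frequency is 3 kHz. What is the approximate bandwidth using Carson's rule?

Carson's rule: BW = 2*(delta_f + f_m)
= 2*(25 + 3) kHz = 56 kHz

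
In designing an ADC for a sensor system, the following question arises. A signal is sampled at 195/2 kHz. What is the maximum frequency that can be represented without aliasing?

The maximum frequency that can be represented without aliasing
is the Nyquist frequency: f_max = f_s / 2 = 195/2 kHz / 2 = 195/4 kHz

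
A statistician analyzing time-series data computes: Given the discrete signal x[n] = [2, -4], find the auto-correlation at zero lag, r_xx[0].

The auto-correlation at zero lag r_xx[0] equals the signal energy.
r_xx[0] = sum of x[n]^2 = 2^2 + (-4)^2
= 4 + 16 = 20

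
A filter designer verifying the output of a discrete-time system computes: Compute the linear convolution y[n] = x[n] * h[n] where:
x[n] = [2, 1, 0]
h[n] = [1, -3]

y[n] = sum_k x[k]*h[n-k]. Output length = len(x) + len(h) - 1 = 3 + 2 - 1 = 4.
y[0] = 2*1 = 2
y[1] = 1*1 + 2*-3 = -5
y[2] = 0*1 + 1*-3 = -3
y[3] = 0*-3 = 0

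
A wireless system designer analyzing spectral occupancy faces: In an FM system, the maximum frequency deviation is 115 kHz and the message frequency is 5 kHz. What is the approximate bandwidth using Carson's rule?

Carson's rule: BW = 2*(delta_f + f_m)
= 2*(115 + 5) kHz = 240 kHz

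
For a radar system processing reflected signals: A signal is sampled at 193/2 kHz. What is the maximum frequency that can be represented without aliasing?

The maximum frequency that can be represented without aliasing
is the Nyquist frequency: f_max = f_s / 2 = 193/2 kHz / 2 = 193/4 kHz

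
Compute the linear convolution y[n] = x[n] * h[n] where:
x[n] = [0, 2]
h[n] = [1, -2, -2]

y[n] = sum_k x[k]*h[n-k]. Output length = len(x) + len(h) - 1 = 2 + 3 - 1 = 4.
y[0] = 0*1 = 0
y[1] = 2*1 + 0*-2 = 2
y[2] = 2*-2 + 0*-2 = -4
y[3] = 2*-2 = -4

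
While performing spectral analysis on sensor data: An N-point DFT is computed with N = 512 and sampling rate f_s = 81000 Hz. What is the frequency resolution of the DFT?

DFT frequency resolution = f_s / N
= 81000 / 512 = 10125/64 Hz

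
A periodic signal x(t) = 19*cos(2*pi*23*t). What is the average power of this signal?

Average power of A*cos(wt) is A^2/2.
P = 19^2 / 2 = 361/2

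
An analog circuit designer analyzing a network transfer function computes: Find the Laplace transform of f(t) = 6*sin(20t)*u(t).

Standard pair: sin(wt)*u(t) <-> w/(s^2+w^2)
With w = 20: L{6*sin(20t)*u(t)} = 120/(s^2+400)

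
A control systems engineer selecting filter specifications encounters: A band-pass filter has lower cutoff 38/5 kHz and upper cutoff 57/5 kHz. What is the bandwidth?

Bandwidth = f_high - f_low
= 57/5 kHz - 38/5 kHz = 19/5 kHz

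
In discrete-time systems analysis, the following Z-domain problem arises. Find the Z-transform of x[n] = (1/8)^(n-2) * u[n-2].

Time-shifting property: if X(z) = Z{x[n]}, then Z{x[n-d]} = z^(-d) * X(z)
X(z) = z/(z - 1/8) for x[n] = (1/8)^n * u[n]
Z{x[n-2]} = z^(-2) * z/(z - 1/8) = z^(-1)/(z - 1/8)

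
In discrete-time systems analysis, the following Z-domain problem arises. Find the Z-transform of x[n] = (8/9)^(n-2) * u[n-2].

Time-shifting property: if X(z) = Z{x[n]}, then Z{x[n-d]} = z^(-d) * X(z)
X(z) = z/(z - 8/9) for x[n] = (8/9)^n * u[n]
Z{x[n-2]} = z^(-2) * z/(z - 8/9) = z^(-1)/(z - 8/9)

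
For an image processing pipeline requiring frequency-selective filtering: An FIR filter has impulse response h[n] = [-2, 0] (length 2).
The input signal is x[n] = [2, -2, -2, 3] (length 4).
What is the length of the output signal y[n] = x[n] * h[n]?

For linear convolution, the output length is:
len(y) = len(x) + len(h) - 1 = 4 + 2 - 1 = 5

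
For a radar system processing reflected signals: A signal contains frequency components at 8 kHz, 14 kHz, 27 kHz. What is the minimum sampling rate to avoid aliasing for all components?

The highest frequency component is f_max = 27 kHz.
Nyquist rate = 2 * f_max = 2 * 27 kHz = 54 kHz.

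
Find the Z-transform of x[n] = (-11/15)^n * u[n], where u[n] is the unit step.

The Z-transform of a^n * u[n] is z/(z-a) for |z| > |a|.
Here a = -11/15, so X(z) = z/(z - (-11/15)) = 15z/(15z + 11)
ROC: |z| > 11/15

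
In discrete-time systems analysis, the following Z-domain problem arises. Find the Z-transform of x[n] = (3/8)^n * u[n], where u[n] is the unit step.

The Z-transform of a^n * u[n] is z/(z-a) for |z| > |a|.
Here a = 3/8, so X(z) = z/(z - (3/8)) = 8z/(8z - 3)
ROC: |z| > 3/8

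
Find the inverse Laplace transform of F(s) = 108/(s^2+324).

Standard pair: w/(s^2+w^2) <-> sin(wt)*u(t)
Recognize w^2 = 324, so w = 18; numerator 108 = 6*18.
f(t) = 6*sin(18t)*u(t)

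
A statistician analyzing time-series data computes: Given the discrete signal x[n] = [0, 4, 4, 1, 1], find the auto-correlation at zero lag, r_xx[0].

The auto-correlation at zero lag r_xx[0] equals the signal energy.
r_xx[0] = sum of x[n]^2 = 0^2 + 4^2 + 4^2 + 1^2 + 1^2
= 0 + 16 + 16 + 1 + 1 = 34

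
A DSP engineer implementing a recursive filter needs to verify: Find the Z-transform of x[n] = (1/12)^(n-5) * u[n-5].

Time-shifting property: if X(z) = Z{x[n]}, then Z{x[n-d]} = z^(-d) * X(z)
X(z) = z/(z - 1/12) for x[n] = (1/12)^n * u[n]
Z{x[n-5]} = z^(-5) * z/(z - 1/12) = z^(-4)/(z - 1/12)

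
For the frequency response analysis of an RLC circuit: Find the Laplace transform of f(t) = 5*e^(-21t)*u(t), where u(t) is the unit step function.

Standard Laplace transform pair:
e^(-at)*u(t) <-> 1/(s+a)
With a = 21: L{5*e^(-21t)*u(t)} = 5/(s+21), ROC: Re(s) > -21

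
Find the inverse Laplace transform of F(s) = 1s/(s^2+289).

Standard pair: s/(s^2+w^2) <-> cos(wt)*u(t)
With k=1, w=17: f(t) = cos(17t)*u(t)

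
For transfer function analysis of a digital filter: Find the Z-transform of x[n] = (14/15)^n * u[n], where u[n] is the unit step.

The Z-transform of a^n * u[n] is z/(z-a) for |z| > |a|.
Here a = 14/15, so X(z) = z/(z - (14/15)) = 15z/(15z - 14)
ROC: |z| > 14/15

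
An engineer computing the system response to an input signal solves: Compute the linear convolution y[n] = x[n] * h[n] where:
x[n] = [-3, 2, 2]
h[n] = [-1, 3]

y[n] = sum_k x[k]*h[n-k]. Output length = len(x) + len(h) - 1 = 3 + 2 - 1 = 4.
y[0] = -3*-1 = 3
y[1] = 2*-1 + -3*3 = -11
y[2] = 2*-1 + 2*3 = 4
y[3] = 2*3 = 6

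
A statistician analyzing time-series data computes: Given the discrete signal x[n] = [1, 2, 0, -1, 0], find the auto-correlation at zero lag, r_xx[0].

The auto-correlation at zero lag r_xx[0] equals the signal energy.
r_xx[0] = sum of x[n]^2 = 1^2 + 2^2 + 0^2 + (-1)^2 + 0^2
= 1 + 4 + 0 + 1 + 0 = 6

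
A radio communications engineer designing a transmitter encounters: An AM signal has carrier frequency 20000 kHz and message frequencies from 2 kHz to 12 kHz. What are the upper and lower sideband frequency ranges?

Upper sideband (USB) = fc + [fm_low, fm_high] = 20000 + [2, 12] = [20002, 20012] kHz
Lower sideband (LSB) = fc - [fm_high, fm_low] = 20000 - [12, 2] = [19988, 19998] kHz
Total occupied spectrum: 19988 kHz to 20012 kHz (plus carrier at 20000 kHz)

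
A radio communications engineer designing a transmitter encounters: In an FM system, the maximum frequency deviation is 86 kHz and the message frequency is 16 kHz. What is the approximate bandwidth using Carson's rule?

Carson's rule: BW = 2*(delta_f + f_m)
= 2*(86 + 16) kHz = 204 kHz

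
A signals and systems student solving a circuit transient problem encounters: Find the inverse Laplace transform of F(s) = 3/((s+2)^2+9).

Standard pair: w/((s+a)^2+w^2) <-> e^(-at)*sin(wt)*u(t)
With a=2, w=3: f(t) = e^(-2t)*sin(3t)*u(t)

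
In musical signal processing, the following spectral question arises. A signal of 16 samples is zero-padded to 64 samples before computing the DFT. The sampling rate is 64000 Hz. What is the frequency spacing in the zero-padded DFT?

Original DFT: N = 16, resolution = f_s/N = 64000/16 = 4000 Hz
Zero-padded DFT: N = 64, resolution = f_s/N = 64000/64 = 1000 Hz
Zero-padding interpolates the spectrum (finer frequency grid)
but does NOT improve the true spectral resolution (ability to resolve close frequencies).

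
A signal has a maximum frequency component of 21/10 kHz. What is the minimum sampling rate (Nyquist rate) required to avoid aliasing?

By the Nyquist-Shannon sampling theorem,
the minimum sampling rate (Nyquist rate) must be at least 2 * f_max.
Nyquist rate = 2 * 21/10 kHz = 21/5 kHz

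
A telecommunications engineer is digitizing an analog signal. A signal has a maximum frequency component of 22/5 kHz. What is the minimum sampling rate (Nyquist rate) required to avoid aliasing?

By the Nyquist-Shannon sampling theorem,
the minimum sampling rate (Nyquist rate) must be at least 2 * f_max.
Nyquist rate = 2 * 22/5 kHz = 44/5 kHz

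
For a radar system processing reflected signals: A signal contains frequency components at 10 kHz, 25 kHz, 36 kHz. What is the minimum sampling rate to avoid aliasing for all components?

The highest frequency component is f_max = 36 kHz.
Nyquist rate = 2 * f_max = 2 * 36 kHz = 72 kHz.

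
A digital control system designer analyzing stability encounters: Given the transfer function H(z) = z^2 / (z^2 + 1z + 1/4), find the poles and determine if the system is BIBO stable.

Poles are roots of the denominator: z^2 + 1z + 1/4 = 0.
Quadratic formula: z = [-(1) +/- sqrt((1)^2 - 4*(1/4))] / 2
Discriminant = 1 - 1 = 0; sqrt = 0.
z = (-1 +/- 0) / 2 = -1/2 (repeated root).
|p1| = 1/2, |p2| = 1/2.
For BIBO stability, all poles must lie inside the unit circle (|p| < 1).
System is STABLE since both |p| < 1.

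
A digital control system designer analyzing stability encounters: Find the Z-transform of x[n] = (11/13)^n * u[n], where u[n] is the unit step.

The Z-transform of a^n * u[n] is z/(z-a) for |z| > |a|.
Here a = 11/13, so X(z) = z/(z - (11/13)) = 13z/(13z - 11)
ROC: |z| > 11/13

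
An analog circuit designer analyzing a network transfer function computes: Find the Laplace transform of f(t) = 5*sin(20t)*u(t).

Standard pair: sin(wt)*u(t) <-> w/(s^2+w^2)
With w = 20: L{5*sin(20t)*u(t)} = 100/(s^2+400)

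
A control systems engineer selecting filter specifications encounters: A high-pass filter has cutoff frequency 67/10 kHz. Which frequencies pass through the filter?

A high-pass filter passes all frequencies above the cutoff frequency 67/10 kHz and attenuates lower frequencies.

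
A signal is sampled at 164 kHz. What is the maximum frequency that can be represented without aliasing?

The maximum frequency that can be represented without aliasing
is the Nyquist frequency: f_max = f_s / 2 = 164 kHz / 2 = 82 kHz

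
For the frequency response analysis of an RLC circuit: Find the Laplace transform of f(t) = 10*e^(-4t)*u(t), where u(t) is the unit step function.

Standard Laplace transform pair:
e^(-at)*u(t) <-> 1/(s+a)
With a = 4: L{10*e^(-4t)*u(t)} = 10/(s+4), ROC: Re(s) > -4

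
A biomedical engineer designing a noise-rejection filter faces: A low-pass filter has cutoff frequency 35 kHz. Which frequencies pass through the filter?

A low-pass filter passes all frequencies below the cutoff frequency 35 kHz and attenuates higher frequencies.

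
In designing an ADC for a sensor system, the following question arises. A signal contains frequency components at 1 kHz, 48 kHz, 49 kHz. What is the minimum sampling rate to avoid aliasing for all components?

The highest frequency component is f_max = 49 kHz.
Nyquist rate = 2 * f_max = 2 * 49 kHz = 98 kHz.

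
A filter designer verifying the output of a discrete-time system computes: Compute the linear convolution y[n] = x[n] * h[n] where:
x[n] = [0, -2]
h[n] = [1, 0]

y[n] = sum_k x[k]*h[n-k]. Output length = len(x) + len(h) - 1 = 2 + 2 - 1 = 3.
y[0] = 0*1 = 0
y[1] = -2*1 + 0*0 = -2
y[2] = -2*0 = 0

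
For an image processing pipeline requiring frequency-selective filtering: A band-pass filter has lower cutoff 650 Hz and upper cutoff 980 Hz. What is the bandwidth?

Bandwidth = f_high - f_low
= 980 Hz - 650 Hz = 330 Hz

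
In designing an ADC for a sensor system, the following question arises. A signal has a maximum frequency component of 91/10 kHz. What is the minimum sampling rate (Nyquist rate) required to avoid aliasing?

By the Nyquist-Shannon sampling theorem,
the minimum sampling rate (Nyquist rate) must be at least 2 * f_max.
Nyquist rate = 2 * 91/10 kHz = 91/5 kHz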